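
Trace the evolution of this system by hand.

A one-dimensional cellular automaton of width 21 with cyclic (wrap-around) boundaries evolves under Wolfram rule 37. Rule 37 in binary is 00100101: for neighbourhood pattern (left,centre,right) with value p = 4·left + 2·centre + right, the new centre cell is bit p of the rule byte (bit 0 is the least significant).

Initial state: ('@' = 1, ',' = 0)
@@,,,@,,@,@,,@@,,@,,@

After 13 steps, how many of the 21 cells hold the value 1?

step 0: @@,,,@,,@,@,,@@,,@,,@
step 1: ,,,@,@,,@@@,,,,,,@,,,
step 2: @@,@@@,,,,,,@@@@,@,@@
step 3: ,,@,,,,@@@@,,,,,@@@,,
step 4: @,@,@@,,,,,,@@@,,,,,@
step 5: ,@@@,,,@@@@,,,,,@@@,,
step 6: ,,,,,@,,,,,,@@@,,,,,@
step 7: ,@@@,@,@@@@,,,,,@@@,@
step 8: @,,,@@@,,,,,@@@,,,,@@
step 9: ,,@,,,,,@@@,,,,,@@,,,
step 10: @,@,@@@,,,,,@@@,,,,@@
step 11: ,@@@,,,,@@@,,,,,@@,,,
step 12: ,,,,,@@,,,,,@@@,,,,@@
step 13: ,@@@,,,,@@@,,,,,@@,,,

8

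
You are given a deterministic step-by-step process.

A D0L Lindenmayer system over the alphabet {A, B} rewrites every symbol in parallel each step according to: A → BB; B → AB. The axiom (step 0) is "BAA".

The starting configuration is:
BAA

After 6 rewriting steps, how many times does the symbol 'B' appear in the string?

0) BAA
1) ABBBBB
2) BBABABABABAB
3) ABABBBABBBABBBABBBABBBAB
4) BBABBBABABABBBABABABBBABABABBBABABABBBABABABBBAB
5) ABABBBABABABBBABBBABBBABABABBBABBBABBBABABABBBABBBABBBABABABBBABBBABBBABABABBBABBBABBBABABABBBAB
6) BBABBBABABABBBABBBABBBABABABBBABABABBBABABABBBABBBABBBABAB…ABABABBBABBBABBBABABABBBABABABBBABABABBBABBBABBBABABABBBAB  (len 192)

127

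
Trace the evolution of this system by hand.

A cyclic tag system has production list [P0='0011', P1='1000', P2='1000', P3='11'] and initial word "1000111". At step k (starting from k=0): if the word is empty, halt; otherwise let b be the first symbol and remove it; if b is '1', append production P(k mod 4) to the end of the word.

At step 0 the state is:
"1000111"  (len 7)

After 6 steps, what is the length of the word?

13

t=0: "1000111"  (len 7)
t=1: "0001110011"  (len 10)
t=2: "001110011"  (len 9)
t=3: "01110011"  (len 8)
t=4: "1110011"  (len 7)
t=5: "1100110011"  (len 10)
t=6: "1001100111000"  (len 13)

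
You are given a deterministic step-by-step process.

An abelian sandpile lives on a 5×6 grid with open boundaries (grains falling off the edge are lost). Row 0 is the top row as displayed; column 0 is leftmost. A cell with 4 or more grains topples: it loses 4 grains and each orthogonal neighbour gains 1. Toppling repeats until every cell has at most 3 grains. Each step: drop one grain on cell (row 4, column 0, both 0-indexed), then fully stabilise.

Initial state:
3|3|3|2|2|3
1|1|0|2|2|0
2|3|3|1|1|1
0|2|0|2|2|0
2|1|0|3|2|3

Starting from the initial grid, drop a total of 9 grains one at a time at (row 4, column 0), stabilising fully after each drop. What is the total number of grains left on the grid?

step 0: 3|3|3|2|2|3
1|1|0|2|2|0
2|3|3|1|1|1
0|2|0|2|2|0
2|1|0|3|2|3
step 1: 3|3|3|2|2|3
1|1|0|2|2|0
2|3|3|1|1|1
0|2|0|2|2|0
3|1|0|3|2|3
step 2: 3|3|3|2|2|3
1|1|0|2|2|0
2|3|3|1|1|1
1|2|0|2|2|0
0|2|0|3|2|3
step 3: 3|3|3|2|2|3
1|1|0|2|2|0
2|3|3|1|1|1
1|2|0|2|2|0
1|2|0|3|2|3
step 4: 3|3|3|2|2|3
1|1|0|2|2|0
2|3|3|1|1|1
1|2|0|2|2|0
2|2|0|3|2|3
step 5: 3|3|3|2|2|3
1|1|0|2|2|0
2|3|3|1|1|1
1|2|0|2|2|0
3|2|0|3|2|3
step 6: 3|3|3|2|2|3
1|1|0|2|2|0
2|3|3|1|1|1
2|2|0|2|2|0
0|3|0|3|2|3
step 7: 3|3|3|2|2|3
1|1|0|2|2|0
2|3|3|1|1|1
2|2|0|2|2|0
1|3|0|3|2|3
step 8: 3|3|3|2|2|3
1|1|0|2|2|0
2|3|3|1|1|1
2|2|0|2|2|0
2|3|0|3|2|3
step 9: 3|3|3|2|2|3
1|1|0|2|2|0
2|3|3|1|1|1
2|2|0|2|2|0
3|3|0|3|2|3

55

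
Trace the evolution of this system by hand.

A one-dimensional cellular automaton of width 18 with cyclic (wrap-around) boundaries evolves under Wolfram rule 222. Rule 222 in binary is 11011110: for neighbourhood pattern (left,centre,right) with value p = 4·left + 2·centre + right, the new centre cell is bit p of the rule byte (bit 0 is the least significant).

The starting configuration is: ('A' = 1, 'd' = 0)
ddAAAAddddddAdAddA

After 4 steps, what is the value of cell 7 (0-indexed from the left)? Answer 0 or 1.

step 0: ddAAAAddddddAdAddA
step 1: AAAAAAAddddAAdAAAA
step 2: AAAAAAAAddAAAdAAAA
step 3: AAAAAAAAAAAAAdAAAA
step 4: AAAAAAAAAAAAAdAAAA

1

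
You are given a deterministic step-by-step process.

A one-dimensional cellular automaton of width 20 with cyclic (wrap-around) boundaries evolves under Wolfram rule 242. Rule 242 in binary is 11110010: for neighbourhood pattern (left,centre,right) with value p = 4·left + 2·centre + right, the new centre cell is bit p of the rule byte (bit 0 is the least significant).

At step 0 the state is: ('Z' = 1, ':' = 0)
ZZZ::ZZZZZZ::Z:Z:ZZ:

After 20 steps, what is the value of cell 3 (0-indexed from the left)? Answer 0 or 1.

1

t=0: ZZZ::ZZZZZZ::Z:Z:ZZ:
t=1: :ZZZZ:ZZZZZZZ:Z:Z:ZZ
t=2: Z:ZZZZ:ZZZZZZZ:Z:Z:Z
t=3: ZZ:ZZZZ:ZZZZZZZ:Z:Z:
t=4: :ZZ:ZZZZ:ZZZZZZZ:Z:Z
t=5: Z:ZZ:ZZZZ:ZZZZZZZ:Z:
t=6: :Z:ZZ:ZZZZ:ZZZZZZZ:Z
t=7: Z:Z:ZZ:ZZZZ:ZZZZZZZ:
t=8: :Z:Z:ZZ:ZZZZ:ZZZZZZZ
t=9: Z:Z:Z:ZZ:ZZZZ:ZZZZZZ
t=10: ZZ:Z:Z:ZZ:ZZZZ:ZZZZZ
t=11: ZZZ:Z:Z:ZZ:ZZZZ:ZZZZ
t=12: ZZZZ:Z:Z:ZZ:ZZZZ:ZZZ
t=13: ZZZZZ:Z:Z:ZZ:ZZZZ:ZZ
t=14: ZZZZZZ:Z:Z:ZZ:ZZZZ:Z
t=15: ZZZZZZZ:Z:Z:ZZ:ZZZZ:
t=16: :ZZZZZZZ:Z:Z:ZZ:ZZZZ
t=17: Z:ZZZZZZZ:Z:Z:ZZ:ZZZ
t=18: ZZ:ZZZZZZZ:Z:Z:ZZ:ZZ
t=19: ZZZ:ZZZZZZZ:Z:Z:ZZ:Z
t=20: ZZZZ:ZZZZZZZ:Z:Z:ZZ:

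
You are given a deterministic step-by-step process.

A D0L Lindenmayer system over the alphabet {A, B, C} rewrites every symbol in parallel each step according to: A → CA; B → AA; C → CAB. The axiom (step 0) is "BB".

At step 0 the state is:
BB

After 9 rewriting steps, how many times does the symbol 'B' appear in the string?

528

[0] BB
[1] AAAA
[2] CACACACA
[3] CABCACABCACABCACABCA
[4] CABCAAACABCACABCAAACABCACABCAAACABCACABCAAACABCA
[5] CABCAAACABCACACACABCAAACABCACABCAAACABCACACACABCAAACABCACABCAAACABCACACACABCAAACABCACABCAAACABCACACACABCAAACABCA
[6] CABCAAACABCACACACABCAAACABCACABCACABCACABCAAACABCACACACABC…ABCACACACABCAAACABCACABCACABCACABCAAACABCACACACABCAAACABCA  (len 264)
[7] CABCAAACABCACACACABCAAACABCACABCACABCACABCAAACABCACACACABC…ABCACACACABCAAACABCACABCACABCACABCAAACABCACACACABCAAACABCA  (len 624)
[8] CABCAAACABCACACACABCAAACABCACABCACABCACABCAAACABCACACACABC…ABCACACACABCAAACABCACABCACABCACABCAAACABCACACACABCAAACABCA  (len 1472)
[9] CABCAAACABCACACACABCAAACABCACABCACABCACABCAAACABCACACACABC…ABCACACACABCAAACABCACABCACABCACABCAAACABCACACACABCAAACABCA  (len 3472)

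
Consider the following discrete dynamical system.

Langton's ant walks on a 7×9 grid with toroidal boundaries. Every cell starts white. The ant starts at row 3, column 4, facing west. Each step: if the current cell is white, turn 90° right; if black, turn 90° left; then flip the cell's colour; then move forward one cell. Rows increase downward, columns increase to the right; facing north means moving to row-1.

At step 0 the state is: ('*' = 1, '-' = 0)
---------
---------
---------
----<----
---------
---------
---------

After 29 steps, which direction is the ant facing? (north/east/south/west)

k=0  ---------
---------
---------
----<----
---------
---------
---------
k=1  ---------
---------
----^----
----*----
---------
---------
---------
k=2  ---------
---------
----*>---
----*----
---------
---------
---------
k=3  ---------
---------
----**---
----*v---
---------
---------
---------
k=4  ---------
---------
----**---
----<*---
---------
---------
---------
k=5  ---------
---------
----**---
-----*---
----v----
---------
---------
k=6  ---------
---------
----**---
-----*---
---<*----
---------
---------
k=7  ---------
---------
----**---
---^-*---
---**----
---------
---------
k=8  ---------
---------
----**---
---*>*---
---**----
---------
---------
k=9  ---------
---------
----**---
---***---
---*v----
---------
---------
k=10  ---------
---------
----**---
---***---
---*->---
---------
---------
k=11  ---------
---------
----**---
---***---
---*-*---
-----v---
---------
k=12  ---------
---------
----**---
---***---
---*-*---
----<*---
---------
k=13  ---------
---------
----**---
---***---
---*^*---
----**---
---------
k=14  ---------
---------
----**---
---***---
---**>---
----**---
---------
k=15  ---------
---------
----**---
---**^---
---**----
----**---
---------
k=16  ---------
---------
----**---
---*<----
---**----
----**---
---------
k=17  ---------
---------
----**---
---*-----
---*v----
----**---
---------
k=18  ---------
---------
----**---
---*-----
---*->---
----**---
---------
k=19  ---------
---------
----**---
---*-----
---*-*---
----*v---
---------
k=20  ---------
---------
----**---
---*-----
---*-*---
----*->--
---------
k=21  ---------
---------
----**---
---*-----
---*-*---
----*-*--
------v--
k=22  ---------
---------
----**---
---*-----
---*-*---
----*-*--
-----<*--
k=23  ---------
---------
----**---
---*-----
---*-*---
----*^*--
-----**--
k=24  ---------
---------
----**---
---*-----
---*-*---
----**>--
-----**--
k=25  ---------
---------
----**---
---*-----
---*-*^--
----**---
-----**--
k=26  ---------
---------
----**---
---*-----
---*-**>-
----**---
-----**--
k=27  ---------
---------
----**---
---*-----
---*-***-
----**-v-
-----**--
k=28  ---------
---------
----**---
---*-----
---*-***-
----**<*-
-----**--
k=29  ---------
---------
----**---
---*-----
---*-*^*-
----****-
-----**--

north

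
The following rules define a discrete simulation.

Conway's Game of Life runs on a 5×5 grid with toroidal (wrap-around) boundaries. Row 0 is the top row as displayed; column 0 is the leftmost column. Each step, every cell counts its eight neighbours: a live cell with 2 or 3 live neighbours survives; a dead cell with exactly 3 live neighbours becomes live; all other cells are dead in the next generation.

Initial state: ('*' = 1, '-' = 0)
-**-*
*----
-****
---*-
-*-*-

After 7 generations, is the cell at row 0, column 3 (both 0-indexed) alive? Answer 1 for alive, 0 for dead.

[0] -**-*
*----
-****
---*-
-*-*-
[1] -****
-----
*****
**---
**-**
[2] -*---
-----
--***
-----
-----
[3] -----
--**-
---*-
---*-
-----
[4] -----
--**-
---**
-----
-----
[5] -----
--***
--***
-----
-----
[6] ---*-
--*-*
--*-*
---*-
-----
[7] ---*-
--*-*
--*-*
---*-
-----

1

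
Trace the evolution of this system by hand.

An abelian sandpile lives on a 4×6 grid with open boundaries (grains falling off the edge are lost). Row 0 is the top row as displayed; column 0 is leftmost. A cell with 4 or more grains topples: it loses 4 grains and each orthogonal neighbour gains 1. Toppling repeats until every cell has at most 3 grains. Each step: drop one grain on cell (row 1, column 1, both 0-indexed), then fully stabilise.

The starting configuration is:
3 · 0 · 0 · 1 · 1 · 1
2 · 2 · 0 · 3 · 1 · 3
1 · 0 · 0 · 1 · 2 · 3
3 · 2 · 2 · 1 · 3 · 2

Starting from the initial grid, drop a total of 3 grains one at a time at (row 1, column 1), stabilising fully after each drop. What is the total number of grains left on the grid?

40

0) 3 · 0 · 0 · 1 · 1 · 1
2 · 2 · 0 · 3 · 1 · 3
1 · 0 · 0 · 1 · 2 · 3
3 · 2 · 2 · 1 · 3 · 2
1) 3 · 0 · 0 · 1 · 1 · 1
2 · 3 · 0 · 3 · 1 · 3
1 · 0 · 0 · 1 · 2 · 3
3 · 2 · 2 · 1 · 3 · 2
2) 3 · 1 · 0 · 1 · 1 · 1
3 · 0 · 1 · 3 · 1 · 3
1 · 1 · 0 · 1 · 2 · 3
3 · 2 · 2 · 1 · 3 · 2
3) 3 · 1 · 0 · 1 · 1 · 1
3 · 1 · 1 · 3 · 1 · 3
1 · 1 · 0 · 1 · 2 · 3
3 · 2 · 2 · 1 · 3 · 2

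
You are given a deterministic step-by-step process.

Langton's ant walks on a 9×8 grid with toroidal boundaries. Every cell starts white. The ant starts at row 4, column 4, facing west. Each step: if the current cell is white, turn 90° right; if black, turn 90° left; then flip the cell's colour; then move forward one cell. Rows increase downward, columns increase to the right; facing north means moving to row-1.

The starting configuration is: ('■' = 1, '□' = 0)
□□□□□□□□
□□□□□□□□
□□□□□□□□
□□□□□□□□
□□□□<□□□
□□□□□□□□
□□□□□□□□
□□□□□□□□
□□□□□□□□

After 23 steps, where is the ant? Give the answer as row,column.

k=0  □□□□□□□□
□□□□□□□□
□□□□□□□□
□□□□□□□□
□□□□<□□□
□□□□□□□□
□□□□□□□□
□□□□□□□□
□□□□□□□□
k=1  □□□□□□□□
□□□□□□□□
□□□□□□□□
□□□□^□□□
□□□□■□□□
□□□□□□□□
□□□□□□□□
□□□□□□□□
□□□□□□□□
k=2  □□□□□□□□
□□□□□□□□
□□□□□□□□
□□□□■>□□
□□□□■□□□
□□□□□□□□
□□□□□□□□
□□□□□□□□
□□□□□□□□
k=3  □□□□□□□□
□□□□□□□□
□□□□□□□□
□□□□■■□□
□□□□■v□□
□□□□□□□□
□□□□□□□□
□□□□□□□□
□□□□□□□□
k=4  □□□□□□□□
□□□□□□□□
□□□□□□□□
□□□□■■□□
□□□□<■□□
□□□□□□□□
□□□□□□□□
□□□□□□□□
□□□□□□□□
k=5  □□□□□□□□
□□□□□□□□
□□□□□□□□
□□□□■■□□
□□□□□■□□
□□□□v□□□
□□□□□□□□
□□□□□□□□
□□□□□□□□
k=6  □□□□□□□□
□□□□□□□□
□□□□□□□□
□□□□■■□□
□□□□□■□□
□□□<■□□□
□□□□□□□□
□□□□□□□□
□□□□□□□□
k=7  □□□□□□□□
□□□□□□□□
□□□□□□□□
□□□□■■□□
□□□^□■□□
□□□■■□□□
□□□□□□□□
□□□□□□□□
□□□□□□□□
k=8  □□□□□□□□
□□□□□□□□
□□□□□□□□
□□□□■■□□
□□□■>■□□
□□□■■□□□
□□□□□□□□
□□□□□□□□
□□□□□□□□
k=9  □□□□□□□□
□□□□□□□□
□□□□□□□□
□□□□■■□□
□□□■■■□□
□□□■v□□□
□□□□□□□□
□□□□□□□□
□□□□□□□□
k=10  □□□□□□□□
□□□□□□□□
□□□□□□□□
□□□□■■□□
□□□■■■□□
□□□■□>□□
□□□□□□□□
□□□□□□□□
□□□□□□□□
k=11  □□□□□□□□
□□□□□□□□
□□□□□□□□
□□□□■■□□
□□□■■■□□
□□□■□■□□
□□□□□v□□
□□□□□□□□
□□□□□□□□
k=12  □□□□□□□□
□□□□□□□□
□□□□□□□□
□□□□■■□□
□□□■■■□□
□□□■□■□□
□□□□<■□□
□□□□□□□□
□□□□□□□□
k=13  □□□□□□□□
□□□□□□□□
□□□□□□□□
□□□□■■□□
□□□■■■□□
□□□■^■□□
□□□□■■□□
□□□□□□□□
□□□□□□□□
k=14  □□□□□□□□
□□□□□□□□
□□□□□□□□
□□□□■■□□
□□□■■■□□
□□□■■>□□
□□□□■■□□
□□□□□□□□
□□□□□□□□
k=15  □□□□□□□□
□□□□□□□□
□□□□□□□□
□□□□■■□□
□□□■■^□□
□□□■■□□□
□□□□■■□□
□□□□□□□□
□□□□□□□□
k=16  □□□□□□□□
□□□□□□□□
□□□□□□□□
□□□□■■□□
□□□■<□□□
□□□■■□□□
□□□□■■□□
□□□□□□□□
□□□□□□□□
k=17  □□□□□□□□
□□□□□□□□
□□□□□□□□
□□□□■■□□
□□□■□□□□
□□□■v□□□
□□□□■■□□
□□□□□□□□
□□□□□□□□
k=18  □□□□□□□□
□□□□□□□□
□□□□□□□□
□□□□■■□□
□□□■□□□□
□□□■□>□□
□□□□■■□□
□□□□□□□□
□□□□□□□□
k=19  □□□□□□□□
□□□□□□□□
□□□□□□□□
□□□□■■□□
□□□■□□□□
□□□■□■□□
□□□□■v□□
□□□□□□□□
□□□□□□□□
k=20  □□□□□□□□
□□□□□□□□
□□□□□□□□
□□□□■■□□
□□□■□□□□
□□□■□■□□
□□□□■□>□
□□□□□□□□
□□□□□□□□
k=21  □□□□□□□□
□□□□□□□□
□□□□□□□□
□□□□■■□□
□□□■□□□□
□□□■□■□□
□□□□■□■□
□□□□□□v□
□□□□□□□□
k=22  □□□□□□□□
□□□□□□□□
□□□□□□□□
□□□□■■□□
□□□■□□□□
□□□■□■□□
□□□□■□■□
□□□□□<■□
□□□□□□□□
k=23  □□□□□□□□
□□□□□□□□
□□□□□□□□
□□□□■■□□
□□□■□□□□
□□□■□■□□
□□□□■^■□
□□□□□■■□
□□□□□□□□

6,5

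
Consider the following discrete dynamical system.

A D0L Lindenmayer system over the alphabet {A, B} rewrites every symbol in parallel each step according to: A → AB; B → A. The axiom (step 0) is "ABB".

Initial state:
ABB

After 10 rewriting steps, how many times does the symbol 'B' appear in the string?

step 0: ABB
step 1: ABAA
step 2: ABAABAB
step 3: ABAABABAABA
step 4: ABAABABAABAABABAAB
step 5: ABAABABAABAABABAABABAABAABABA
step 6: ABAABABAABAABABAABABAABAABABAABAABABAABABAABAAB
step 7: ABAABABAABAABABAABABAABAABABAABAABABAABABAABAABABAABABAABAABABAABAABABAABABA
step 8: ABAABABAABAABABAABABAABAABABAABAABABAABABAABAABABAABABAABA…AABABAABABAABAABABAABAABABAABABAABAABABAABABAABAABABAABAAB  (len 123)
step 9: ABAABABAABAABABAABABAABAABABAABAABABAABABAABAABABAABABAABA…ABAABAABABAABAABABAABABAABAABABAABAABABAABABAABAABABAABABA  (len 199)
step 10: ABAABABAABAABABAABABAABAABABAABAABABAABABAABAABABAABABAABA…AABABAABABAABAABABAABABAABAABABAABAABABAABABAABAABABAABAAB  (len 322)

123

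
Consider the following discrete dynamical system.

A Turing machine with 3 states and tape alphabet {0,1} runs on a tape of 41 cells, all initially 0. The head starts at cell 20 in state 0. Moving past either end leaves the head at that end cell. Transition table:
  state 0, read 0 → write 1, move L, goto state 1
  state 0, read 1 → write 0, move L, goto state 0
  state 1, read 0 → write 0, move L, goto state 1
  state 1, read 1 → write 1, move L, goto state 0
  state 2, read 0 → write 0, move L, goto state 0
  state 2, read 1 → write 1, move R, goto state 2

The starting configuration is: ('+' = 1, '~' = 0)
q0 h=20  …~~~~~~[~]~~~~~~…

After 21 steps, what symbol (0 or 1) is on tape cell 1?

k=0  q0 h=20  …~~~~~~[~]~~~~~~…
k=1  q1 h=19  …~~~~~~[~]+~~~~~…
k=2  q1 h=18  …~~~~~~[~]~+~~~~…
k=3  q1 h=17  …~~~~~~[~]~~+~~~…
k=4  q1 h=16  …~~~~~~[~]~~~+~~…
k=5  q1 h=15  …~~~~~~[~]~~~~+~…
k=6  q1 h=14  …~~~~~~[~]~~~~~+…
k=7  q1 h=13  …~~~~~~[~]~~~~~~…
k=8  q1 h=12  …~~~~~~[~]~~~~~~…
k=9  q1 h=11  …~~~~~~[~]~~~~~~…
k=10  q1 h=10  …~~~~~~[~]~~~~~~…
k=11  q1 h= 9  …~~~~~~[~]~~~~~~…
k=12  q1 h= 8  …~~~~~~[~]~~~~~~…
k=13  q1 h= 7  …~~~~~~[~]~~~~~~…
k=14  q1 h= 6  |~~~~~~[~]~~~~~~…
k=15  q1 h= 5  |~~~~~[~]~~~~~~…
k=16  q1 h= 4  |~~~~[~]~~~~~~…
k=17  q1 h= 3  |~~~[~]~~~~~~…
k=18  q1 h= 2  |~~[~]~~~~~~…
k=19  q1 h= 1  |~[~]~~~~~~…
k=20  q1 h= 0  |[~]~~~~~~…
k=21  q1 h= 0  |[~]~~~~~~…

0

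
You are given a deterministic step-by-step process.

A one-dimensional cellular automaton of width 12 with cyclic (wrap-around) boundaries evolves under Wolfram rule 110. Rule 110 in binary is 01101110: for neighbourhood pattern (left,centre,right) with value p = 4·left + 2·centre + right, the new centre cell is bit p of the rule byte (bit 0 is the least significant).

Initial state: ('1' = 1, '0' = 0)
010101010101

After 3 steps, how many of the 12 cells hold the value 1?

0

0) 010101010101
1) 111111111111
2) 000000000000
3) 000000000000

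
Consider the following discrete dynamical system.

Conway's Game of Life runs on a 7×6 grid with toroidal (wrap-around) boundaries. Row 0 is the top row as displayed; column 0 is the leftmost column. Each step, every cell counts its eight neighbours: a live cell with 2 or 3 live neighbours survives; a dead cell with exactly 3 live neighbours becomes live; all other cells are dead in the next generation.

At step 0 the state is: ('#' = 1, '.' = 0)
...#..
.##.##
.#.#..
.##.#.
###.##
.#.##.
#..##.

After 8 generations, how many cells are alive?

17

step 0: ...#..
.##.##
.#.#..
.##.#.
###.##
.#.##.
#..##.
step 1: ##....
##..#.
.....#
....#.
......
......
.....#
step 2: .#....
.#....
#...##
......
......
......
#.....
step 3: ##....
.#...#
#....#
.....#
......
......
......
step 4: ##....
.#...#
....##
#....#
......
......
......
step 5: ##....
.#..##
....#.
#...##
......
......
......
step 6: ##...#
.#..##
...#..
....##
.....#
......
......
step 7: .#..##
.##.##
#..#..
....##
....##
......
#.....
step 8: .####.
.##...
####..
#..#..
....##
.....#
#....#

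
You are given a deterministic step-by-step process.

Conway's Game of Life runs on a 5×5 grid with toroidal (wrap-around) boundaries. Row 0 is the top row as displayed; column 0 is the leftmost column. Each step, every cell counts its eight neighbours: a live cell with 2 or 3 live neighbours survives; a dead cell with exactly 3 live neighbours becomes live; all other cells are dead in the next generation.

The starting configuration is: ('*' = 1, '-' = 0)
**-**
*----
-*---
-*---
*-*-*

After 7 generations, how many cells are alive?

step 0: **-**
*----
-*---
-*---
*-*-*
step 1: --**-
--*--
**---
-**--
--*--
step 2: -***-
--**-
*----
*-*--
-----
step 3: -*-*-
---**
--***
-*---
---*-
step 4: ---*-
*----
*-*-*
----*
-----
step 5: -----
**-*-
**-**
*--**
-----
step 6: -----
-*-*-
-----
-***-
----*
step 7: -----
-----
-*-*-
--**-
--**-

6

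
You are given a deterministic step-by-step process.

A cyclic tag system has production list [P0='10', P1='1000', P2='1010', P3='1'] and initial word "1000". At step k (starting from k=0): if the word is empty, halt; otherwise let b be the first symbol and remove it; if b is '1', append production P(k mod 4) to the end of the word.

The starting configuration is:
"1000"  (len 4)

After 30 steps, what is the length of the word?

14

gen 0: "1000"  (len 4)
gen 1: "00010"  (len 5)
gen 2: "0010"  (len 4)
gen 3: "010"  (len 3)
gen 4: "10"  (len 2)
gen 5: "010"  (len 3)
gen 6: "10"  (len 2)
gen 7: "01010"  (len 5)
gen 8: "1010"  (len 4)
gen 9: "01010"  (len 5)
gen 10: "1010"  (len 4)
gen 11: "0101010"  (len 7)
gen 12: "101010"  (len 6)
gen 13: "0101010"  (len 7)
gen 14: "101010"  (len 6)
gen 15: "010101010"  (len 9)
gen 16: "10101010"  (len 8)
gen 17: "010101010"  (len 9)
gen 18: "10101010"  (len 8)
gen 19: "01010101010"  (len 11)
gen 20: "1010101010"  (len 10)
gen 21: "01010101010"  (len 11)
gen 22: "1010101010"  (len 10)
gen 23: "0101010101010"  (len 13)
gen 24: "101010101010"  (len 12)
gen 25: "0101010101010"  (len 13)
gen 26: "101010101010"  (len 12)
gen 27: "010101010101010"  (len 15)
gen 28: "10101010101010"  (len 14)
gen 29: "010101010101010"  (len 15)
gen 30: "10101010101010"  (len 14)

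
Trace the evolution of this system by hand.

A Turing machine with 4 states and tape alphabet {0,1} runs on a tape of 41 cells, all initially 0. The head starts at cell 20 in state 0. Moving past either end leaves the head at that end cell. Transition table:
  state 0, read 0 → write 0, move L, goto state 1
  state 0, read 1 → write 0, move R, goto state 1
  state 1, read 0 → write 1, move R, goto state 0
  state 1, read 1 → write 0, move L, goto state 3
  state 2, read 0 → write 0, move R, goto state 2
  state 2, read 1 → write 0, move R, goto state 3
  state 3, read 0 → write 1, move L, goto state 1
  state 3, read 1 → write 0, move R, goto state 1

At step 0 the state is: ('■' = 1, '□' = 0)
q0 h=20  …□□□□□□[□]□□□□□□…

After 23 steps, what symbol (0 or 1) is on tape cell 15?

k=0  q0 h=20  …□□□□□□[□]□□□□□□…
k=1  q1 h=19  …□□□□□□[□]□□□□□□…
k=2  q0 h=20  …□□□□□■[□]□□□□□□…
k=3  q1 h=19  …□□□□□□[■]□□□□□□…
k=4  q3 h=18  …□□□□□□[□]□□□□□□…
k=5  q1 h=17  …□□□□□□[□]■□□□□□…
k=6  q0 h=18  …□□□□□■[■]□□□□□□…
k=7  q1 h=19  …□□□□■□[□]□□□□□□…
k=8  q0 h=20  …□□□■□■[□]□□□□□□…
k=9  q1 h=19  …□□□□■□[■]□□□□□□…
k=10  q3 h=18  …□□□□□■[□]□□□□□□…
k=11  q1 h=17  …□□□□□□[■]■□□□□□…
k=12  q3 h=16  …□□□□□□[□]□■□□□□…
k=13  q1 h=15  …□□□□□□[□]■□■□□□…
k=14  q0 h=16  …□□□□□■[■]□■□□□□…
k=15  q1 h=17  …□□□□■□[□]■□□□□□…
k=16  q0 h=18  …□□□■□■[■]□□□□□□…
k=17  q1 h=19  …□□■□■□[□]□□□□□□…
k=18  q0 h=20  …□■□■□■[□]□□□□□□…
k=19  q1 h=19  …□□■□■□[■]□□□□□□…
k=20  q3 h=18  …□□□■□■[□]□□□□□□…
k=21  q1 h=17  …□□□□■□[■]■□□□□□…
k=22  q3 h=16  …□□□□□■[□]□■□□□□…
k=23  q1 h=15  …□□□□□□[■]■□■□□□…

1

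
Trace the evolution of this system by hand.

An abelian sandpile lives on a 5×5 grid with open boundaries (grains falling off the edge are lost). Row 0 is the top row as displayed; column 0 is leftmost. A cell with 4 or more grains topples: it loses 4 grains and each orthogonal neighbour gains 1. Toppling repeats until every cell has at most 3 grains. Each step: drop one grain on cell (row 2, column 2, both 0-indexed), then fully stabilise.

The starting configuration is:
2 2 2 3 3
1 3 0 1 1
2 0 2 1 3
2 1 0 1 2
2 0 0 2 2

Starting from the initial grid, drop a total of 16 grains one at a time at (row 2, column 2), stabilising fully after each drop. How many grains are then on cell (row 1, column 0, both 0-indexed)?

gen 0: 2 2 2 3 3
1 3 0 1 1
2 0 2 1 3
2 1 0 1 2
2 0 0 2 2
gen 1: 2 2 2 3 3
1 3 0 1 1
2 0 3 1 3
2 1 0 1 2
2 0 0 2 2
gen 2: 2 2 2 3 3
1 3 1 1 1
2 1 0 2 3
2 1 1 1 2
2 0 0 2 2
gen 3: 2 2 2 3 3
1 3 1 1 1
2 1 1 2 3
2 1 1 1 2
2 0 0 2 2
gen 4: 2 2 2 3 3
1 3 1 1 1
2 1 2 2 3
2 1 1 1 2
2 0 0 2 2
gen 5: 2 2 2 3 3
1 3 1 1 1
2 1 3 2 3
2 1 1 1 2
2 0 0 2 2
gen 6: 2 2 2 3 3
1 3 2 1 1
2 2 0 3 3
2 1 2 1 2
2 0 0 2 2
gen 7: 2 2 2 3 3
1 3 2 1 1
2 2 1 3 3
2 1 2 1 2
2 0 0 2 2
gen 8: 2 2 2 3 3
1 3 2 1 1
2 2 2 3 3
2 1 2 1 2
2 0 0 2 2
gen 9: 2 2 2 3 3
1 3 2 1 1
2 2 3 3 3
2 1 2 1 2
2 0 0 2 2
gen 10: 2 2 2 3 3
1 3 3 2 2
2 3 1 1 0
2 1 3 2 3
2 0 0 2 2
gen 11: 2 2 2 3 3
1 3 3 2 2
2 3 2 1 0
2 1 3 2 3
2 0 0 2 2
gen 12: 2 2 2 3 3
1 3 3 2 2
2 3 3 1 0
2 1 3 2 3
2 0 0 2 2
gen 13: 2 3 3 3 3
2 1 1 3 2
3 1 3 2 0
2 3 0 3 3
2 0 1 2 2
gen 14: 2 3 3 3 3
2 1 2 3 2
3 2 0 3 0
2 3 1 3 3
2 0 1 2 2
gen 15: 2 3 3 3 3
2 1 2 3 2
3 2 1 3 0
2 3 1 3 3
2 0 1 2 2
gen 16: 2 3 3 3 3
2 1 2 3 2
3 2 2 3 0
2 3 1 3 3
2 0 1 2 2

2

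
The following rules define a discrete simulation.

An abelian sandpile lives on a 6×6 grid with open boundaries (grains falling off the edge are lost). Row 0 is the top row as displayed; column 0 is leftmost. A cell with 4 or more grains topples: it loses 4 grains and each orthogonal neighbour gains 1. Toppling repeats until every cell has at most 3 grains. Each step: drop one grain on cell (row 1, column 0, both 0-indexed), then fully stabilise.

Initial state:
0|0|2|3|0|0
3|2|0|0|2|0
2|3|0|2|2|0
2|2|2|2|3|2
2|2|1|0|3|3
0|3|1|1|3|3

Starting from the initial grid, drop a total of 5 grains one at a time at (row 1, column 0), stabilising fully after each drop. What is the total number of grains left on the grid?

gen 0: 0|0|2|3|0|0
3|2|0|0|2|0
2|3|0|2|2|0
2|2|2|2|3|2
2|2|1|0|3|3
0|3|1|1|3|3
gen 1: 1|0|2|3|0|0
0|3|0|0|2|0
3|3|0|2|2|0
2|2|2|2|3|2
2|2|1|0|3|3
0|3|1|1|3|3
gen 2: 1|0|2|3|0|0
1|3|0|0|2|0
3|3|0|2|2|0
2|2|2|2|3|2
2|2|1|0|3|3
0|3|1|1|3|3
gen 3: 1|0|2|3|0|0
2|3|0|0|2|0
3|3|0|2|2|0
2|2|2|2|3|2
2|2|1|0|3|3
0|3|1|1|3|3
gen 4: 1|0|2|3|0|0
3|3|0|0|2|0
3|3|0|2|2|0
2|2|2|2|3|2
2|2|1|0|3|3
0|3|1|1|3|3
gen 5: 2|1|2|3|0|0
2|1|1|0|2|0
1|1|1|2|2|0
3|3|2|2|3|2
2|2|1|0|3|3
0|3|1|1|3|3

58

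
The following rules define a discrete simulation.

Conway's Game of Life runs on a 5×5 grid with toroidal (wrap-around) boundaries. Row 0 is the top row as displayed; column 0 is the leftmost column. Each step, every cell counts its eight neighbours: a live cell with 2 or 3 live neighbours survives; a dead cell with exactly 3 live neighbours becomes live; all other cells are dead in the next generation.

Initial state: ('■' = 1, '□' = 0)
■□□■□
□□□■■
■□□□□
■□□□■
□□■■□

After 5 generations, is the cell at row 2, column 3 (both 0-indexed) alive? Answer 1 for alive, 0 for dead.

t=0: ■□□■□
□□□■■
■□□□□
■□□□■
□□■■□
t=1: □□□□□
■□□■□
■□□■□
■■□■■
■■■■□
t=2: ■□□■□
□□□□□
□□□■□
□□□□□
□□□■□
t=3: □□□□■
□□□□■
□□□□□
□□□□□
□□□□■
t=4: ■□□■■
□□□□□
□□□□□
□□□□□
□□□□□
t=5: □□□□■
□□□□■
□□□□□
□□□□□
□□□□■

0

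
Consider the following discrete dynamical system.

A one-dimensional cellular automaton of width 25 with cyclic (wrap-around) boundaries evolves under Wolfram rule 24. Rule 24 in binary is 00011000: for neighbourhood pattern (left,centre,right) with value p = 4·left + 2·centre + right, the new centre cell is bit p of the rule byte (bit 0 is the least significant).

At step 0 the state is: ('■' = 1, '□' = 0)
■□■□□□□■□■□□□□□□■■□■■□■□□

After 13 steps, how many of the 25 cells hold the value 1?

5

gen 0: ■□■□□□□■□■□□□□□□■■□■■□■□□
gen 1: □□□■□□□□□□■□□□□□■□□■□□□■□
gen 2: □□□□■□□□□□□■□□□□□■□□■□□□■
gen 3: ■□□□□■□□□□□□■□□□□□■□□■□□□
gen 4: □■□□□□■□□□□□□■□□□□□■□□■□□
gen 5: □□■□□□□■□□□□□□■□□□□□■□□■□
gen 6: □□□■□□□□■□□□□□□■□□□□□■□□■
gen 7: ■□□□■□□□□■□□□□□□■□□□□□■□□
gen 8: □■□□□■□□□□■□□□□□□■□□□□□■□
gen 9: □□■□□□■□□□□■□□□□□□■□□□□□■
gen 10: ■□□■□□□■□□□□■□□□□□□■□□□□□
gen 11: □■□□■□□□■□□□□■□□□□□□■□□□□
gen 12: □□■□□■□□□■□□□□■□□□□□□■□□□
gen 13: □□□■□□■□□□■□□□□■□□□□□□■□□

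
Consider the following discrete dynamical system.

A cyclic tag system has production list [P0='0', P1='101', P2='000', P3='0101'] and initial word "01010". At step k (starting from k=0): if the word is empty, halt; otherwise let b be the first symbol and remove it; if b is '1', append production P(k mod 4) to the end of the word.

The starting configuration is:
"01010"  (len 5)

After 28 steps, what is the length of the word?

20

0) "01010"  (len 5)
1) "1010"  (len 4)
2) "010101"  (len 6)
3) "10101"  (len 5)
4) "01010101"  (len 8)
5) "1010101"  (len 7)
6) "010101101"  (len 9)
7) "10101101"  (len 8)
8) "01011010101"  (len 11)
9) "1011010101"  (len 10)
10) "011010101101"  (len 12)
11) "11010101101"  (len 11)
12) "10101011010101"  (len 14)
13) "01010110101010"  (len 14)
14) "1010110101010"  (len 13)
15) "010110101010000"  (len 15)
16) "10110101010000"  (len 14)
17) "01101010100000"  (len 14)
18) "1101010100000"  (len 13)
19) "101010100000000"  (len 15)
20) "010101000000000101"  (len 18)
21) "10101000000000101"  (len 17)
22) "0101000000000101101"  (len 19)
23) "101000000000101101"  (len 18)
24) "010000000001011010101"  (len 21)
25) "10000000001011010101"  (len 20)
26) "0000000001011010101101"  (len 22)
27) "000000001011010101101"  (len 21)
28) "00000001011010101101"  (len 20)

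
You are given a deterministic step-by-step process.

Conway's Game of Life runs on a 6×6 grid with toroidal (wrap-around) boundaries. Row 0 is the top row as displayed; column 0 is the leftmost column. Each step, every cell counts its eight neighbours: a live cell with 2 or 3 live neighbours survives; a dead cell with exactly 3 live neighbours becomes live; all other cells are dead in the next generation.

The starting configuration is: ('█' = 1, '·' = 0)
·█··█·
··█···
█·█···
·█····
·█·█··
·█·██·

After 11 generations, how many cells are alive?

2

[0] ·█··█·
··█···
█·█···
·█····
·█·█··
·█·██·
[1] ·█··█·
··██··
··█···
██····
██·██·
██·██·
[2] ██··██
·███··
··██··
█··█·█
···██·
······
[3] ██·███
·····█
█·····
·····█
···███
█··█··
[4] ·███··
·█····
█····█
█····█
█··█·█
·█····
[5] ██····
·█····
·█···█
·█····
·█··██
·█·██·
[6] ██····
·██···
·██···
·██·██
·█·███
·█·██·
[7] █··█··
······
······
·····█
·█····
·█·█··
[8] ··█···
······
······
······
█·█···
██····
[9] ·█····
······
······
······
█·····
█·█···
[10] ·█····
······
······
······
·█····
█·····
[11] ······
······
······
······
······
██····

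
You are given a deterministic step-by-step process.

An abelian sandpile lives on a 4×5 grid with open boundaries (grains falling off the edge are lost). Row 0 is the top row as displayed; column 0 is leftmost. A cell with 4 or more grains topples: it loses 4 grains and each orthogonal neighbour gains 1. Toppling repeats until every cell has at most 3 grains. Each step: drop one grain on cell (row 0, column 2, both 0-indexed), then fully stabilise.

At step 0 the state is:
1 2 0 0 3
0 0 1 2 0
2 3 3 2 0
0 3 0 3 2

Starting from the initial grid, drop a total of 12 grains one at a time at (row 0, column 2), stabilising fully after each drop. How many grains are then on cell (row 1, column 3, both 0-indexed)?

gen 0: 1 2 0 0 3
0 0 1 2 0
2 3 3 2 0
0 3 0 3 2
gen 1: 1 2 1 0 3
0 0 1 2 0
2 3 3 2 0
0 3 0 3 2
gen 2: 1 2 2 0 3
0 0 1 2 0
2 3 3 2 0
0 3 0 3 2
gen 3: 1 2 3 0 3
0 0 1 2 0
2 3 3 2 0
0 3 0 3 2
gen 4: 1 3 0 1 3
0 0 2 2 0
2 3 3 2 0
0 3 0 3 2
gen 5: 1 3 1 1 3
0 0 2 2 0
2 3 3 2 0
0 3 0 3 2
gen 6: 1 3 2 1 3
0 0 2 2 0
2 3 3 2 0
0 3 0 3 2
gen 7: 1 3 3 1 3
0 0 2 2 0
2 3 3 2 0
0 3 0 3 2
gen 8: 2 0 1 2 3
0 1 3 2 0
2 3 3 2 0
0 3 0 3 2
gen 9: 2 0 2 2 3
0 1 3 2 0
2 3 3 2 0
0 3 0 3 2
gen 10: 2 0 3 2 3
0 1 3 2 0
2 3 3 2 0
0 3 0 3 2
gen 11: 2 1 1 3 3
0 3 1 3 0
3 1 1 3 0
1 0 2 3 2
gen 12: 2 1 2 3 3
0 3 1 3 0
3 1 1 3 0
1 0 2 3 2

3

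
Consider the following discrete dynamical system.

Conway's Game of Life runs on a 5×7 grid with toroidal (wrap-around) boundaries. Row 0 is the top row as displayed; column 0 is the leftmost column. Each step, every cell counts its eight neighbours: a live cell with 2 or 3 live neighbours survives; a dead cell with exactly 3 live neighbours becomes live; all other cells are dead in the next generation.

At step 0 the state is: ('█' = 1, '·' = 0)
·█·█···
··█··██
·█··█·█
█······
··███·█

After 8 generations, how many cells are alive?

t=0: ·█·█···
··█··██
·█··█·█
█······
··███·█
t=1: ██····█
·██████
·█····█
███·█·█
█████··
t=2: ·······
···██··
·······
····█·█
····█··
t=3: ···██··
·······
···███·
·····█·
·····█·
t=4: ····█··
·····█·
····██·
·····██
·····█·
t=5: ····██·
·····█·
····█··
······█
····███
t=6: ·······
·····█·
·····█·
····█·█
····█·█
t=7: ·····█·
·······
····███
····█·█
·······
t=8: ·······
····█·█
····█·█
····█·█
·····█·

7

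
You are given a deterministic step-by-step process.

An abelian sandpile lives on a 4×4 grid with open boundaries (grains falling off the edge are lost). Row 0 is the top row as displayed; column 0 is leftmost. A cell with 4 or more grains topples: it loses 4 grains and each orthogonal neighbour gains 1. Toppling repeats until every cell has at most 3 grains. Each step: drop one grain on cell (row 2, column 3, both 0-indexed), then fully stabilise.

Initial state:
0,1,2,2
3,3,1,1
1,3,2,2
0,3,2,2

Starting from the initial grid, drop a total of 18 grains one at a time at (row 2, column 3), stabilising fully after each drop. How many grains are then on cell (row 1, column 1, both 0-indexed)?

2

[0] 0,1,2,2
3,3,1,1
1,3,2,2
0,3,2,2
[1] 0,1,2,2
3,3,1,1
1,3,2,3
0,3,2,2
[2] 0,1,2,2
3,3,1,2
1,3,3,0
0,3,2,3
[3] 0,1,2,2
3,3,1,2
1,3,3,1
0,3,2,3
[4] 0,1,2,2
3,3,1,2
1,3,3,2
0,3,2,3
[5] 0,1,2,2
3,3,1,2
1,3,3,3
0,3,2,3
[6] 1,2,2,2
0,1,3,3
3,2,2,2
1,1,1,1
[7] 1,2,2,2
0,1,3,3
3,2,2,3
1,1,1,1
[8] 1,2,3,3
0,2,1,1
3,3,0,2
1,1,2,2
[9] 1,2,3,3
0,2,1,1
3,3,0,3
1,1,2,2
[10] 1,2,3,3
0,2,1,2
3,3,1,0
1,1,2,3
[11] 1,2,3,3
0,2,1,2
3,3,1,1
1,1,2,3
[12] 1,2,3,3
0,2,1,2
3,3,1,2
1,1,2,3
[13] 1,2,3,3
0,2,1,2
3,3,1,3
1,1,2,3
[14] 1,2,3,3
0,2,1,3
3,3,2,1
1,1,3,0
[15] 1,2,3,3
0,2,1,3
3,3,2,2
1,1,3,0
[16] 1,2,3,3
0,2,1,3
3,3,2,3
1,1,3,0
[17] 1,3,0,1
0,2,3,1
3,3,3,1
1,1,3,1
[18] 1,3,0,1
0,2,3,1
3,3,3,2
1,1,3,1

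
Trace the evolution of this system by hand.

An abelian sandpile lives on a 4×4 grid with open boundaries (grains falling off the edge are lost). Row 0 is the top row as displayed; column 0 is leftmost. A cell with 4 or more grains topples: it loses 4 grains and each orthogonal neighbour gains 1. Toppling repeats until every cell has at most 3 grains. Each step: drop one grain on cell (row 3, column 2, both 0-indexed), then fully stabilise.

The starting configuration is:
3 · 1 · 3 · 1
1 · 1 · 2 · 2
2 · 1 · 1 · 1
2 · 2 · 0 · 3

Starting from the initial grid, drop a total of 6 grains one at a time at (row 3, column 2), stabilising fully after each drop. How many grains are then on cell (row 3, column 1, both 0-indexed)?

3

[0] 3 · 1 · 3 · 1
1 · 1 · 2 · 2
2 · 1 · 1 · 1
2 · 2 · 0 · 3
[1] 3 · 1 · 3 · 1
1 · 1 · 2 · 2
2 · 1 · 1 · 1
2 · 2 · 1 · 3
[2] 3 · 1 · 3 · 1
1 · 1 · 2 · 2
2 · 1 · 1 · 1
2 · 2 · 2 · 3
[3] 3 · 1 · 3 · 1
1 · 1 · 2 · 2
2 · 1 · 1 · 1
2 · 2 · 3 · 3
[4] 3 · 1 · 3 · 1
1 · 1 · 2 · 2
2 · 1 · 2 · 2
2 · 3 · 1 · 0
[5] 3 · 1 · 3 · 1
1 · 1 · 2 · 2
2 · 1 · 2 · 2
2 · 3 · 2 · 0
[6] 3 · 1 · 3 · 1
1 · 1 · 2 · 2
2 · 1 · 2 · 2
2 · 3 · 3 · 0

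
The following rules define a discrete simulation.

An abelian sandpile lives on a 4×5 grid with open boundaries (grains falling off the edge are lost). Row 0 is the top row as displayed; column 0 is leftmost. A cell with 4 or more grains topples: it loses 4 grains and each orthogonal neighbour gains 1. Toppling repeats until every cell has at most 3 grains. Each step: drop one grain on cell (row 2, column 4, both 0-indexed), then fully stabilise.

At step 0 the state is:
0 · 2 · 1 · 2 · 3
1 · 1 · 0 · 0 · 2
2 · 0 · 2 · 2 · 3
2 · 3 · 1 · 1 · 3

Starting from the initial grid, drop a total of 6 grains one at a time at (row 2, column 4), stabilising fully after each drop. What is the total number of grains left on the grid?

29

0) 0 · 2 · 1 · 2 · 3
1 · 1 · 0 · 0 · 2
2 · 0 · 2 · 2 · 3
2 · 3 · 1 · 1 · 3
1) 0 · 2 · 1 · 2 · 3
1 · 1 · 0 · 0 · 3
2 · 0 · 2 · 3 · 1
2 · 3 · 1 · 2 · 0
2) 0 · 2 · 1 · 2 · 3
1 · 1 · 0 · 0 · 3
2 · 0 · 2 · 3 · 2
2 · 3 · 1 · 2 · 0
3) 0 · 2 · 1 · 2 · 3
1 · 1 · 0 · 0 · 3
2 · 0 · 2 · 3 · 3
2 · 3 · 1 · 2 · 0
4) 0 · 2 · 1 · 3 · 0
1 · 1 · 0 · 2 · 1
2 · 0 · 3 · 0 · 2
2 · 3 · 1 · 3 · 1
5) 0 · 2 · 1 · 3 · 0
1 · 1 · 0 · 2 · 1
2 · 0 · 3 · 0 · 3
2 · 3 · 1 · 3 · 1
6) 0 · 2 · 1 · 3 · 0
1 · 1 · 0 · 2 · 2
2 · 0 · 3 · 1 · 0
2 · 3 · 1 · 3 · 2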